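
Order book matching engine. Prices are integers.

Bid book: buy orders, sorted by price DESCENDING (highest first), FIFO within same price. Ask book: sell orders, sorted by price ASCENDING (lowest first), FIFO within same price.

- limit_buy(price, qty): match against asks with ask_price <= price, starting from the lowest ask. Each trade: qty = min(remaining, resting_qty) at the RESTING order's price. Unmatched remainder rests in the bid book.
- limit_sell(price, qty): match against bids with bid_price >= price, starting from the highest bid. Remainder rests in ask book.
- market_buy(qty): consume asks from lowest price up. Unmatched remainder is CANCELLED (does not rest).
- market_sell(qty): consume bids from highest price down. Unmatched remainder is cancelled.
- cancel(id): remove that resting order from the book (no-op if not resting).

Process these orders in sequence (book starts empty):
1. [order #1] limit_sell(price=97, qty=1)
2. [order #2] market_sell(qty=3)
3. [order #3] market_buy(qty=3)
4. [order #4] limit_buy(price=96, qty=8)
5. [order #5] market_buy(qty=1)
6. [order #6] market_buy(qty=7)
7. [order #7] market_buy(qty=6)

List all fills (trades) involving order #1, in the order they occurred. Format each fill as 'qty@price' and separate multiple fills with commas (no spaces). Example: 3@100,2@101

Answer: 1@97

Derivation:
After op 1 [order #1] limit_sell(price=97, qty=1): fills=none; bids=[-] asks=[#1:1@97]
After op 2 [order #2] market_sell(qty=3): fills=none; bids=[-] asks=[#1:1@97]
After op 3 [order #3] market_buy(qty=3): fills=#3x#1:1@97; bids=[-] asks=[-]
After op 4 [order #4] limit_buy(price=96, qty=8): fills=none; bids=[#4:8@96] asks=[-]
After op 5 [order #5] market_buy(qty=1): fills=none; bids=[#4:8@96] asks=[-]
After op 6 [order #6] market_buy(qty=7): fills=none; bids=[#4:8@96] asks=[-]
After op 7 [order #7] market_buy(qty=6): fills=none; bids=[#4:8@96] asks=[-]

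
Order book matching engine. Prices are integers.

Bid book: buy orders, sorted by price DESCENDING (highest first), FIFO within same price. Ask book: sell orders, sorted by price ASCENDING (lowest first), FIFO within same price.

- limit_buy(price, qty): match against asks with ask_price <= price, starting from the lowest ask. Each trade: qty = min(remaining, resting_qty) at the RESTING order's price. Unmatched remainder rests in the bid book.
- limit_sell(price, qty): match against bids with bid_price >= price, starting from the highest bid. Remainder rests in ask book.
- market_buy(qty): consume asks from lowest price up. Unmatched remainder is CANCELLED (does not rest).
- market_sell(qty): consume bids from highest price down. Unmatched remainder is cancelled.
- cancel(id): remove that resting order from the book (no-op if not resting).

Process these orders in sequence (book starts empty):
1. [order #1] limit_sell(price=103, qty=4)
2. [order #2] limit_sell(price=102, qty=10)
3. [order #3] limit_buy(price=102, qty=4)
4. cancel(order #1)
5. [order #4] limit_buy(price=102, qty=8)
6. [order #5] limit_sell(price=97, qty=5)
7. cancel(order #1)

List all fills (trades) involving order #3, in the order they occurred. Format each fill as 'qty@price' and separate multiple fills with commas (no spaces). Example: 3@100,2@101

After op 1 [order #1] limit_sell(price=103, qty=4): fills=none; bids=[-] asks=[#1:4@103]
After op 2 [order #2] limit_sell(price=102, qty=10): fills=none; bids=[-] asks=[#2:10@102 #1:4@103]
After op 3 [order #3] limit_buy(price=102, qty=4): fills=#3x#2:4@102; bids=[-] asks=[#2:6@102 #1:4@103]
After op 4 cancel(order #1): fills=none; bids=[-] asks=[#2:6@102]
After op 5 [order #4] limit_buy(price=102, qty=8): fills=#4x#2:6@102; bids=[#4:2@102] asks=[-]
After op 6 [order #5] limit_sell(price=97, qty=5): fills=#4x#5:2@102; bids=[-] asks=[#5:3@97]
After op 7 cancel(order #1): fills=none; bids=[-] asks=[#5:3@97]

Answer: 4@102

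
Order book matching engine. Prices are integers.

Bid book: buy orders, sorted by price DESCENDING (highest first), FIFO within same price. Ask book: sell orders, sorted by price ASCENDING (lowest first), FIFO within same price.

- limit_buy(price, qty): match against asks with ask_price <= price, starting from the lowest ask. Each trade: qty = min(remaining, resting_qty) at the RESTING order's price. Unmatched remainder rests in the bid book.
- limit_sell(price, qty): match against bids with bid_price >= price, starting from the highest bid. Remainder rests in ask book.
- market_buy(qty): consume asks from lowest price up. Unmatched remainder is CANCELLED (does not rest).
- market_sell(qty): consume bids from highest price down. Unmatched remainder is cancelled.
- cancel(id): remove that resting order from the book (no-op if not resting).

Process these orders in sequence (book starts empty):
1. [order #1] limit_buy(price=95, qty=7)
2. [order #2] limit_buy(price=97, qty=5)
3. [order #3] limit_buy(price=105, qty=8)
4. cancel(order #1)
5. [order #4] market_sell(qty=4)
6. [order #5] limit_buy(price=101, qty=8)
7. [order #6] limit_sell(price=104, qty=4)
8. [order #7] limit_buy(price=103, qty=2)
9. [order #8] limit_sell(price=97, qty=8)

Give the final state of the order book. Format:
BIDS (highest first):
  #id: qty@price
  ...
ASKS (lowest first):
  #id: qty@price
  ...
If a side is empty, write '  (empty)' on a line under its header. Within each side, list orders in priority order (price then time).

Answer: BIDS (highest first):
  #5: 2@101
  #2: 5@97
ASKS (lowest first):
  (empty)

Derivation:
After op 1 [order #1] limit_buy(price=95, qty=7): fills=none; bids=[#1:7@95] asks=[-]
After op 2 [order #2] limit_buy(price=97, qty=5): fills=none; bids=[#2:5@97 #1:7@95] asks=[-]
After op 3 [order #3] limit_buy(price=105, qty=8): fills=none; bids=[#3:8@105 #2:5@97 #1:7@95] asks=[-]
After op 4 cancel(order #1): fills=none; bids=[#3:8@105 #2:5@97] asks=[-]
After op 5 [order #4] market_sell(qty=4): fills=#3x#4:4@105; bids=[#3:4@105 #2:5@97] asks=[-]
After op 6 [order #5] limit_buy(price=101, qty=8): fills=none; bids=[#3:4@105 #5:8@101 #2:5@97] asks=[-]
After op 7 [order #6] limit_sell(price=104, qty=4): fills=#3x#6:4@105; bids=[#5:8@101 #2:5@97] asks=[-]
After op 8 [order #7] limit_buy(price=103, qty=2): fills=none; bids=[#7:2@103 #5:8@101 #2:5@97] asks=[-]
After op 9 [order #8] limit_sell(price=97, qty=8): fills=#7x#8:2@103 #5x#8:6@101; bids=[#5:2@101 #2:5@97] asks=[-]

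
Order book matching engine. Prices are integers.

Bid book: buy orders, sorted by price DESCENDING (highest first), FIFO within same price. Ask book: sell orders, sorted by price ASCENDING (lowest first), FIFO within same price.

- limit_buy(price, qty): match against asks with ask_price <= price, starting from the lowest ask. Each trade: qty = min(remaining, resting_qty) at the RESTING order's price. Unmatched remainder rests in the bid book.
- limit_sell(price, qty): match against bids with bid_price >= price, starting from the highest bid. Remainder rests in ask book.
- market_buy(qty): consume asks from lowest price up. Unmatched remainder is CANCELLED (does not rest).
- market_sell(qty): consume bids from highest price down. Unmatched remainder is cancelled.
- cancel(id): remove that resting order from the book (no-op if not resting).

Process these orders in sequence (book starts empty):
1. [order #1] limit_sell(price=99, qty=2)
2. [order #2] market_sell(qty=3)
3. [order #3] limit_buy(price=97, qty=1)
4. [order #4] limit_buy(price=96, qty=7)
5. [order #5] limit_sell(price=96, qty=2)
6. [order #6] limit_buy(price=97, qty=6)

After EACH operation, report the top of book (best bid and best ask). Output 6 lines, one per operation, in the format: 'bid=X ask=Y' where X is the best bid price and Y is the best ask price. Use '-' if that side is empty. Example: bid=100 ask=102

Answer: bid=- ask=99
bid=- ask=99
bid=97 ask=99
bid=97 ask=99
bid=96 ask=99
bid=97 ask=99

Derivation:
After op 1 [order #1] limit_sell(price=99, qty=2): fills=none; bids=[-] asks=[#1:2@99]
After op 2 [order #2] market_sell(qty=3): fills=none; bids=[-] asks=[#1:2@99]
After op 3 [order #3] limit_buy(price=97, qty=1): fills=none; bids=[#3:1@97] asks=[#1:2@99]
After op 4 [order #4] limit_buy(price=96, qty=7): fills=none; bids=[#3:1@97 #4:7@96] asks=[#1:2@99]
After op 5 [order #5] limit_sell(price=96, qty=2): fills=#3x#5:1@97 #4x#5:1@96; bids=[#4:6@96] asks=[#1:2@99]
After op 6 [order #6] limit_buy(price=97, qty=6): fills=none; bids=[#6:6@97 #4:6@96] asks=[#1:2@99]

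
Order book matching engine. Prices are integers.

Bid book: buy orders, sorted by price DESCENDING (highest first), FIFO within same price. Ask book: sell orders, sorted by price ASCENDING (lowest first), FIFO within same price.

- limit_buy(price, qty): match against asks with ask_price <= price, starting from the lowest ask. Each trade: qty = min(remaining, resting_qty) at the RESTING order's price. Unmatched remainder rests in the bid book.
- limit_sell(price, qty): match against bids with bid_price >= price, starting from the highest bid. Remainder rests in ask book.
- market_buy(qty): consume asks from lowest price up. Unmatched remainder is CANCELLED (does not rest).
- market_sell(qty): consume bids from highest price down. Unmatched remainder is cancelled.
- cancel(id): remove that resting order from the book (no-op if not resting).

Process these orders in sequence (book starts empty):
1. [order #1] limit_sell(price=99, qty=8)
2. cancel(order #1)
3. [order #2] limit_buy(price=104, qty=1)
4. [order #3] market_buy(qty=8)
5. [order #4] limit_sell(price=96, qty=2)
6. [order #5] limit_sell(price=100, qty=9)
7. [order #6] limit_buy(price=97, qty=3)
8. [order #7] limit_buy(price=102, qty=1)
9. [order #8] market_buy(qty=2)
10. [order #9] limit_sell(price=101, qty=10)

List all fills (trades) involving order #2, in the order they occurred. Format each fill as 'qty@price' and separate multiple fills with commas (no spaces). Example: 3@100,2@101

Answer: 1@104

Derivation:
After op 1 [order #1] limit_sell(price=99, qty=8): fills=none; bids=[-] asks=[#1:8@99]
After op 2 cancel(order #1): fills=none; bids=[-] asks=[-]
After op 3 [order #2] limit_buy(price=104, qty=1): fills=none; bids=[#2:1@104] asks=[-]
After op 4 [order #3] market_buy(qty=8): fills=none; bids=[#2:1@104] asks=[-]
After op 5 [order #4] limit_sell(price=96, qty=2): fills=#2x#4:1@104; bids=[-] asks=[#4:1@96]
After op 6 [order #5] limit_sell(price=100, qty=9): fills=none; bids=[-] asks=[#4:1@96 #5:9@100]
After op 7 [order #6] limit_buy(price=97, qty=3): fills=#6x#4:1@96; bids=[#6:2@97] asks=[#5:9@100]
After op 8 [order #7] limit_buy(price=102, qty=1): fills=#7x#5:1@100; bids=[#6:2@97] asks=[#5:8@100]
After op 9 [order #8] market_buy(qty=2): fills=#8x#5:2@100; bids=[#6:2@97] asks=[#5:6@100]
After op 10 [order #9] limit_sell(price=101, qty=10): fills=none; bids=[#6:2@97] asks=[#5:6@100 #9:10@101]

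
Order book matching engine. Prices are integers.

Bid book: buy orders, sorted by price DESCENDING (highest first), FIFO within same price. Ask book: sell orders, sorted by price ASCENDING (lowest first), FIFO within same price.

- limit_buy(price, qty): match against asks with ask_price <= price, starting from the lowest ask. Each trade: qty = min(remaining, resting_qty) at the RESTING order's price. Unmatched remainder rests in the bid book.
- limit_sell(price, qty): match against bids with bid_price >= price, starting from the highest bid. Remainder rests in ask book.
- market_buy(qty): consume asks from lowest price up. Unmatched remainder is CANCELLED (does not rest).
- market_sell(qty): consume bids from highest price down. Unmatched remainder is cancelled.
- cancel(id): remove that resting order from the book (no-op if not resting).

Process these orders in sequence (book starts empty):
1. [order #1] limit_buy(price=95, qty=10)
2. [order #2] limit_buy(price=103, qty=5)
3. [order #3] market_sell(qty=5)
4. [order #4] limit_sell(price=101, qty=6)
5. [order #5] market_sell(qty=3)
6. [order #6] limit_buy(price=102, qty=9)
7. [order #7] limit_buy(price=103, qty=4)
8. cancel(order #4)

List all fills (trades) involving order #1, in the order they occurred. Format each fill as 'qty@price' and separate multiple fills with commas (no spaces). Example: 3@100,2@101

After op 1 [order #1] limit_buy(price=95, qty=10): fills=none; bids=[#1:10@95] asks=[-]
After op 2 [order #2] limit_buy(price=103, qty=5): fills=none; bids=[#2:5@103 #1:10@95] asks=[-]
After op 3 [order #3] market_sell(qty=5): fills=#2x#3:5@103; bids=[#1:10@95] asks=[-]
After op 4 [order #4] limit_sell(price=101, qty=6): fills=none; bids=[#1:10@95] asks=[#4:6@101]
After op 5 [order #5] market_sell(qty=3): fills=#1x#5:3@95; bids=[#1:7@95] asks=[#4:6@101]
After op 6 [order #6] limit_buy(price=102, qty=9): fills=#6x#4:6@101; bids=[#6:3@102 #1:7@95] asks=[-]
After op 7 [order #7] limit_buy(price=103, qty=4): fills=none; bids=[#7:4@103 #6:3@102 #1:7@95] asks=[-]
After op 8 cancel(order #4): fills=none; bids=[#7:4@103 #6:3@102 #1:7@95] asks=[-]

Answer: 3@95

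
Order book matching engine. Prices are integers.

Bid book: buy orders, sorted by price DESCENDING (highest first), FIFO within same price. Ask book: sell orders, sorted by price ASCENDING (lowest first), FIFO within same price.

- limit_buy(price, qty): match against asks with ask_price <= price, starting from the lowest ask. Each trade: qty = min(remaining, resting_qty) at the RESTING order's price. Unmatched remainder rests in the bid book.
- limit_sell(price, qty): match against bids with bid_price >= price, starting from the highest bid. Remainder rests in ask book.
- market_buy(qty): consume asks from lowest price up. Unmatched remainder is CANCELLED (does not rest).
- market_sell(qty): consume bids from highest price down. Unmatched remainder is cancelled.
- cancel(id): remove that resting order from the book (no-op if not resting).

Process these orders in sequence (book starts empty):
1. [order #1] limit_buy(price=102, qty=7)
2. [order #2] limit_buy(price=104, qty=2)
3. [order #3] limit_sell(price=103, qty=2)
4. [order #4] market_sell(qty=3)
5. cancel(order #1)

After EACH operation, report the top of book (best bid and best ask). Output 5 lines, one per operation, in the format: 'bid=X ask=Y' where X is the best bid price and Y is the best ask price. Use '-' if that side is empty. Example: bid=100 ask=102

Answer: bid=102 ask=-
bid=104 ask=-
bid=102 ask=-
bid=102 ask=-
bid=- ask=-

Derivation:
After op 1 [order #1] limit_buy(price=102, qty=7): fills=none; bids=[#1:7@102] asks=[-]
After op 2 [order #2] limit_buy(price=104, qty=2): fills=none; bids=[#2:2@104 #1:7@102] asks=[-]
After op 3 [order #3] limit_sell(price=103, qty=2): fills=#2x#3:2@104; bids=[#1:7@102] asks=[-]
After op 4 [order #4] market_sell(qty=3): fills=#1x#4:3@102; bids=[#1:4@102] asks=[-]
After op 5 cancel(order #1): fills=none; bids=[-] asks=[-]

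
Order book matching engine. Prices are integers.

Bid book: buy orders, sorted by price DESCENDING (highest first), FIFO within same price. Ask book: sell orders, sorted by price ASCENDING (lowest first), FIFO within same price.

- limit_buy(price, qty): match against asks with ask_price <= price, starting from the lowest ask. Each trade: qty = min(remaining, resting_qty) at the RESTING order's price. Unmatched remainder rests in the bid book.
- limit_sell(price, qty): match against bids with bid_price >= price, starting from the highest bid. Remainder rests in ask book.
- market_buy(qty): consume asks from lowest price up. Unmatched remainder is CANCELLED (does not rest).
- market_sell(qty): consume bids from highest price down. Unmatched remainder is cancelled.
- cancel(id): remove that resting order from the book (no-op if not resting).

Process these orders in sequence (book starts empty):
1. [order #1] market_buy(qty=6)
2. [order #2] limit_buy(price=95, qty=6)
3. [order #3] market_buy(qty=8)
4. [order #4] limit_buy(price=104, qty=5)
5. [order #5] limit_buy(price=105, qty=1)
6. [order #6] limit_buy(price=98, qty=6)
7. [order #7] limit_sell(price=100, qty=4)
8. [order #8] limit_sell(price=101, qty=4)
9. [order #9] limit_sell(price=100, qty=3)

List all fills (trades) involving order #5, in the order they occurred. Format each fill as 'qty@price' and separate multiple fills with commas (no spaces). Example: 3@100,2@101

Answer: 1@105

Derivation:
After op 1 [order #1] market_buy(qty=6): fills=none; bids=[-] asks=[-]
After op 2 [order #2] limit_buy(price=95, qty=6): fills=none; bids=[#2:6@95] asks=[-]
After op 3 [order #3] market_buy(qty=8): fills=none; bids=[#2:6@95] asks=[-]
After op 4 [order #4] limit_buy(price=104, qty=5): fills=none; bids=[#4:5@104 #2:6@95] asks=[-]
After op 5 [order #5] limit_buy(price=105, qty=1): fills=none; bids=[#5:1@105 #4:5@104 #2:6@95] asks=[-]
After op 6 [order #6] limit_buy(price=98, qty=6): fills=none; bids=[#5:1@105 #4:5@104 #6:6@98 #2:6@95] asks=[-]
After op 7 [order #7] limit_sell(price=100, qty=4): fills=#5x#7:1@105 #4x#7:3@104; bids=[#4:2@104 #6:6@98 #2:6@95] asks=[-]
After op 8 [order #8] limit_sell(price=101, qty=4): fills=#4x#8:2@104; bids=[#6:6@98 #2:6@95] asks=[#8:2@101]
After op 9 [order #9] limit_sell(price=100, qty=3): fills=none; bids=[#6:6@98 #2:6@95] asks=[#9:3@100 #8:2@101]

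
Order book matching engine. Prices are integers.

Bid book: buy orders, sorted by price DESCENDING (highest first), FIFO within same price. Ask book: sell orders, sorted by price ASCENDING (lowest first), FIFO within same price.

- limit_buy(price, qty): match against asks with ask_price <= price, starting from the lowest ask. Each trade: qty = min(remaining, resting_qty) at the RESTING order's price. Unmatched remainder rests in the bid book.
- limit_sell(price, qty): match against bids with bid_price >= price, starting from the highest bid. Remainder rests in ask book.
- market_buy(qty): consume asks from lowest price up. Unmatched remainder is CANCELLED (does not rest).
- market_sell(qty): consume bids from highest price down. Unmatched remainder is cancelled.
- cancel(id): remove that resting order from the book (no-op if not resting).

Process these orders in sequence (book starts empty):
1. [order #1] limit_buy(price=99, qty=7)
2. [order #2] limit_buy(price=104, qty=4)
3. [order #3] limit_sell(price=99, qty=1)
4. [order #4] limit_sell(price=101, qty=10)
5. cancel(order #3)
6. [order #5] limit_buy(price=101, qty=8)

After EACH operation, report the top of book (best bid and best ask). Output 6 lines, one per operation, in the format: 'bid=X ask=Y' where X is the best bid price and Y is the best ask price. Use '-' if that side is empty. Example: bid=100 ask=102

Answer: bid=99 ask=-
bid=104 ask=-
bid=104 ask=-
bid=99 ask=101
bid=99 ask=101
bid=101 ask=-

Derivation:
After op 1 [order #1] limit_buy(price=99, qty=7): fills=none; bids=[#1:7@99] asks=[-]
After op 2 [order #2] limit_buy(price=104, qty=4): fills=none; bids=[#2:4@104 #1:7@99] asks=[-]
After op 3 [order #3] limit_sell(price=99, qty=1): fills=#2x#3:1@104; bids=[#2:3@104 #1:7@99] asks=[-]
After op 4 [order #4] limit_sell(price=101, qty=10): fills=#2x#4:3@104; bids=[#1:7@99] asks=[#4:7@101]
After op 5 cancel(order #3): fills=none; bids=[#1:7@99] asks=[#4:7@101]
After op 6 [order #5] limit_buy(price=101, qty=8): fills=#5x#4:7@101; bids=[#5:1@101 #1:7@99] asks=[-]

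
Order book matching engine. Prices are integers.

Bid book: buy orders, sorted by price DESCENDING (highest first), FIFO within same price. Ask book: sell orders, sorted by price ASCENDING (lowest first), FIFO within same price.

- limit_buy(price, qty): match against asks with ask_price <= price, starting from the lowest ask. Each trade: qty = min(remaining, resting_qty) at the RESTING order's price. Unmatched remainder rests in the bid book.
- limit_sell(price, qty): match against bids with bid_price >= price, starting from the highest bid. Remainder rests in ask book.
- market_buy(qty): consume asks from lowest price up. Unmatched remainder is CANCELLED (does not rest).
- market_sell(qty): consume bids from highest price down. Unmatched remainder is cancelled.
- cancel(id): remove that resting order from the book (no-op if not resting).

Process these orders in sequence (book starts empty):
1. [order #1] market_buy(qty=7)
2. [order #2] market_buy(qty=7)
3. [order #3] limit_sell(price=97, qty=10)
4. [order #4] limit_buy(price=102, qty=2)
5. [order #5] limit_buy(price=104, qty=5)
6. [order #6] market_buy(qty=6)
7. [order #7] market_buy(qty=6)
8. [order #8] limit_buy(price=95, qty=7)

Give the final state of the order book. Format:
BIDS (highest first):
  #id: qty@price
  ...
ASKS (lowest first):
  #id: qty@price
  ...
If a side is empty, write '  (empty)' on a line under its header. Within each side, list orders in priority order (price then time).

After op 1 [order #1] market_buy(qty=7): fills=none; bids=[-] asks=[-]
After op 2 [order #2] market_buy(qty=7): fills=none; bids=[-] asks=[-]
After op 3 [order #3] limit_sell(price=97, qty=10): fills=none; bids=[-] asks=[#3:10@97]
After op 4 [order #4] limit_buy(price=102, qty=2): fills=#4x#3:2@97; bids=[-] asks=[#3:8@97]
After op 5 [order #5] limit_buy(price=104, qty=5): fills=#5x#3:5@97; bids=[-] asks=[#3:3@97]
After op 6 [order #6] market_buy(qty=6): fills=#6x#3:3@97; bids=[-] asks=[-]
After op 7 [order #7] market_buy(qty=6): fills=none; bids=[-] asks=[-]
After op 8 [order #8] limit_buy(price=95, qty=7): fills=none; bids=[#8:7@95] asks=[-]

Answer: BIDS (highest first):
  #8: 7@95
ASKS (lowest first):
  (empty)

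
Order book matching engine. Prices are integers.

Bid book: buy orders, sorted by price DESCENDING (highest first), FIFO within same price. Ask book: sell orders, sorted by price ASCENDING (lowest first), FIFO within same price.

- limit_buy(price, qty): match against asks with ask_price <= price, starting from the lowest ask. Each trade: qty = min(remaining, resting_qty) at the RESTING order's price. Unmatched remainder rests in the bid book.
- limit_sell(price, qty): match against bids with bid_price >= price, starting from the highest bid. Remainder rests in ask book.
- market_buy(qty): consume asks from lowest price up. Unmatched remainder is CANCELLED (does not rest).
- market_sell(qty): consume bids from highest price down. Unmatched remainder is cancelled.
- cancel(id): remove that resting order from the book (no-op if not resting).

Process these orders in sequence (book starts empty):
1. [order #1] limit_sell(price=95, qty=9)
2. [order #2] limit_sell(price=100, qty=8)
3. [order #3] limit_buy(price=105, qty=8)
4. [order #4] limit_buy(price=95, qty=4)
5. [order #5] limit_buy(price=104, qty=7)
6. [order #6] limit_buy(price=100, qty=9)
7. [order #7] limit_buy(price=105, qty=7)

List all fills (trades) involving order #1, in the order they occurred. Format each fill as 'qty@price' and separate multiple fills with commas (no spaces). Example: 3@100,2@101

Answer: 8@95,1@95

Derivation:
After op 1 [order #1] limit_sell(price=95, qty=9): fills=none; bids=[-] asks=[#1:9@95]
After op 2 [order #2] limit_sell(price=100, qty=8): fills=none; bids=[-] asks=[#1:9@95 #2:8@100]
After op 3 [order #3] limit_buy(price=105, qty=8): fills=#3x#1:8@95; bids=[-] asks=[#1:1@95 #2:8@100]
After op 4 [order #4] limit_buy(price=95, qty=4): fills=#4x#1:1@95; bids=[#4:3@95] asks=[#2:8@100]
After op 5 [order #5] limit_buy(price=104, qty=7): fills=#5x#2:7@100; bids=[#4:3@95] asks=[#2:1@100]
After op 6 [order #6] limit_buy(price=100, qty=9): fills=#6x#2:1@100; bids=[#6:8@100 #4:3@95] asks=[-]
After op 7 [order #7] limit_buy(price=105, qty=7): fills=none; bids=[#7:7@105 #6:8@100 #4:3@95] asks=[-]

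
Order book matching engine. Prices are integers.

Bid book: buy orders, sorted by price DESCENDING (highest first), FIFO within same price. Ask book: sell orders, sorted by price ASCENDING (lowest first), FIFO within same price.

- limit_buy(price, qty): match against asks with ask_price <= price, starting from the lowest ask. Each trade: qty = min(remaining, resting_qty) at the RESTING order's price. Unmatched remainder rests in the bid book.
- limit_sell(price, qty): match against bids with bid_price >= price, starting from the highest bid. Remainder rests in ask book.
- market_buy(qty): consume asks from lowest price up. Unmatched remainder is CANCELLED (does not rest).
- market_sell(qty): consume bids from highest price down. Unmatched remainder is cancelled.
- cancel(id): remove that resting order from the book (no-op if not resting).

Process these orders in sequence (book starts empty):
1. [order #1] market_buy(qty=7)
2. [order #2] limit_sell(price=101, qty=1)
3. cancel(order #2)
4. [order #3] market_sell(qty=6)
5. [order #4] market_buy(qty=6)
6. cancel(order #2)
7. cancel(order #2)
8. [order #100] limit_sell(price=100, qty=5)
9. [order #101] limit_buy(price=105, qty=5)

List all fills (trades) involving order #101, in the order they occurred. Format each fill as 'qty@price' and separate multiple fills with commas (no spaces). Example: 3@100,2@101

Answer: 5@100

Derivation:
After op 1 [order #1] market_buy(qty=7): fills=none; bids=[-] asks=[-]
After op 2 [order #2] limit_sell(price=101, qty=1): fills=none; bids=[-] asks=[#2:1@101]
After op 3 cancel(order #2): fills=none; bids=[-] asks=[-]
After op 4 [order #3] market_sell(qty=6): fills=none; bids=[-] asks=[-]
After op 5 [order #4] market_buy(qty=6): fills=none; bids=[-] asks=[-]
After op 6 cancel(order #2): fills=none; bids=[-] asks=[-]
After op 7 cancel(order #2): fills=none; bids=[-] asks=[-]
After op 8 [order #100] limit_sell(price=100, qty=5): fills=none; bids=[-] asks=[#100:5@100]
After op 9 [order #101] limit_buy(price=105, qty=5): fills=#101x#100:5@100; bids=[-] asks=[-]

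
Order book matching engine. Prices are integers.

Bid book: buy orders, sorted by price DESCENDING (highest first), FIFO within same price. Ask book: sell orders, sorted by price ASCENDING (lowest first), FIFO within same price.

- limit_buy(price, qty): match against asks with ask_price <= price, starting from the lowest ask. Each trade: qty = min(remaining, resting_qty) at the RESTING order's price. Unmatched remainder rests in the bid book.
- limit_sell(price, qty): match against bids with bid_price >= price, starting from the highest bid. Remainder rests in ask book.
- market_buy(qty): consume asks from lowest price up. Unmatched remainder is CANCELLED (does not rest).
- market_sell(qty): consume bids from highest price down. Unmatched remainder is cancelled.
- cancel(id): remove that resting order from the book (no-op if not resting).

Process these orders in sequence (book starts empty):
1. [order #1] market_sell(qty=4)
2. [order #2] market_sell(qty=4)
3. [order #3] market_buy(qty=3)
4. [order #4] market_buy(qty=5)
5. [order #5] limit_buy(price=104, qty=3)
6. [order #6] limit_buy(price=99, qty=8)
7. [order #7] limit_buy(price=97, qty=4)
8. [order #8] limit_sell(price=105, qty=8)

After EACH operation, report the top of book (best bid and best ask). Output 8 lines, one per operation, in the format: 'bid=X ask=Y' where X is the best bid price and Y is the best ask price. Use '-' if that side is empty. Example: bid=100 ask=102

Answer: bid=- ask=-
bid=- ask=-
bid=- ask=-
bid=- ask=-
bid=104 ask=-
bid=104 ask=-
bid=104 ask=-
bid=104 ask=105

Derivation:
After op 1 [order #1] market_sell(qty=4): fills=none; bids=[-] asks=[-]
After op 2 [order #2] market_sell(qty=4): fills=none; bids=[-] asks=[-]
After op 3 [order #3] market_buy(qty=3): fills=none; bids=[-] asks=[-]
After op 4 [order #4] market_buy(qty=5): fills=none; bids=[-] asks=[-]
After op 5 [order #5] limit_buy(price=104, qty=3): fills=none; bids=[#5:3@104] asks=[-]
After op 6 [order #6] limit_buy(price=99, qty=8): fills=none; bids=[#5:3@104 #6:8@99] asks=[-]
After op 7 [order #7] limit_buy(price=97, qty=4): fills=none; bids=[#5:3@104 #6:8@99 #7:4@97] asks=[-]
After op 8 [order #8] limit_sell(price=105, qty=8): fills=none; bids=[#5:3@104 #6:8@99 #7:4@97] asks=[#8:8@105]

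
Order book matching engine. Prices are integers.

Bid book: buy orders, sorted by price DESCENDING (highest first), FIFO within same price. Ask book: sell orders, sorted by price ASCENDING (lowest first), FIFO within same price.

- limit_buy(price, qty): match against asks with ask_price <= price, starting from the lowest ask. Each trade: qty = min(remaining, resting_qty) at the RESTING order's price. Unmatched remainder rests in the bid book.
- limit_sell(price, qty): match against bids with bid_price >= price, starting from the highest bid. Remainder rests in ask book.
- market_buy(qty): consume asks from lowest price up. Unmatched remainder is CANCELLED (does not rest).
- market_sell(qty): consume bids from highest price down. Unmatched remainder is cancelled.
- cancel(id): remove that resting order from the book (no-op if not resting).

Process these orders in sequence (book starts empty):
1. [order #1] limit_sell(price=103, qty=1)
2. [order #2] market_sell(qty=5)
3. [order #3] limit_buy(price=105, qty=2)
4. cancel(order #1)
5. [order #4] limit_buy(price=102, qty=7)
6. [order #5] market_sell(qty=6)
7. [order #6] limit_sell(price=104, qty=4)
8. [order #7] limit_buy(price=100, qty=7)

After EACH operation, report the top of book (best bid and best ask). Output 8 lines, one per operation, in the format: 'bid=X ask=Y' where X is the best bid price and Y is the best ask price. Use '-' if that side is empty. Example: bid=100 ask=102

Answer: bid=- ask=103
bid=- ask=103
bid=105 ask=-
bid=105 ask=-
bid=105 ask=-
bid=102 ask=-
bid=102 ask=104
bid=102 ask=104

Derivation:
After op 1 [order #1] limit_sell(price=103, qty=1): fills=none; bids=[-] asks=[#1:1@103]
After op 2 [order #2] market_sell(qty=5): fills=none; bids=[-] asks=[#1:1@103]
After op 3 [order #3] limit_buy(price=105, qty=2): fills=#3x#1:1@103; bids=[#3:1@105] asks=[-]
After op 4 cancel(order #1): fills=none; bids=[#3:1@105] asks=[-]
After op 5 [order #4] limit_buy(price=102, qty=7): fills=none; bids=[#3:1@105 #4:7@102] asks=[-]
After op 6 [order #5] market_sell(qty=6): fills=#3x#5:1@105 #4x#5:5@102; bids=[#4:2@102] asks=[-]
After op 7 [order #6] limit_sell(price=104, qty=4): fills=none; bids=[#4:2@102] asks=[#6:4@104]
After op 8 [order #7] limit_buy(price=100, qty=7): fills=none; bids=[#4:2@102 #7:7@100] asks=[#6:4@104]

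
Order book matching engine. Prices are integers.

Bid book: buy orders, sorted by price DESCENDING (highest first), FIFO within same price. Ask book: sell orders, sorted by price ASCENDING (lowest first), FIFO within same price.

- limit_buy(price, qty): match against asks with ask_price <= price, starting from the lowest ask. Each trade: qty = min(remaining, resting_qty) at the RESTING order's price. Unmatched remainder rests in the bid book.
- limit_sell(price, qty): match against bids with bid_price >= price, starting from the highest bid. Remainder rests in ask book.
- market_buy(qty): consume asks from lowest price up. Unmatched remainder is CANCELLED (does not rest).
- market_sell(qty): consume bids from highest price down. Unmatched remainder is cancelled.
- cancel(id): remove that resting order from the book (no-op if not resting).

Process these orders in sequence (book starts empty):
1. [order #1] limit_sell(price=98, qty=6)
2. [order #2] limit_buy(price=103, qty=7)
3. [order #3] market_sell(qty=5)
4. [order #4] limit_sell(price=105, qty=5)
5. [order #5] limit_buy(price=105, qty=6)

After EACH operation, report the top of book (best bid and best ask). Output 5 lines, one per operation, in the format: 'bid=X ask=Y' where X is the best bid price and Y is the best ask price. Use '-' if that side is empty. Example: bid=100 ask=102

Answer: bid=- ask=98
bid=103 ask=-
bid=- ask=-
bid=- ask=105
bid=105 ask=-

Derivation:
After op 1 [order #1] limit_sell(price=98, qty=6): fills=none; bids=[-] asks=[#1:6@98]
After op 2 [order #2] limit_buy(price=103, qty=7): fills=#2x#1:6@98; bids=[#2:1@103] asks=[-]
After op 3 [order #3] market_sell(qty=5): fills=#2x#3:1@103; bids=[-] asks=[-]
After op 4 [order #4] limit_sell(price=105, qty=5): fills=none; bids=[-] asks=[#4:5@105]
After op 5 [order #5] limit_buy(price=105, qty=6): fills=#5x#4:5@105; bids=[#5:1@105] asks=[-]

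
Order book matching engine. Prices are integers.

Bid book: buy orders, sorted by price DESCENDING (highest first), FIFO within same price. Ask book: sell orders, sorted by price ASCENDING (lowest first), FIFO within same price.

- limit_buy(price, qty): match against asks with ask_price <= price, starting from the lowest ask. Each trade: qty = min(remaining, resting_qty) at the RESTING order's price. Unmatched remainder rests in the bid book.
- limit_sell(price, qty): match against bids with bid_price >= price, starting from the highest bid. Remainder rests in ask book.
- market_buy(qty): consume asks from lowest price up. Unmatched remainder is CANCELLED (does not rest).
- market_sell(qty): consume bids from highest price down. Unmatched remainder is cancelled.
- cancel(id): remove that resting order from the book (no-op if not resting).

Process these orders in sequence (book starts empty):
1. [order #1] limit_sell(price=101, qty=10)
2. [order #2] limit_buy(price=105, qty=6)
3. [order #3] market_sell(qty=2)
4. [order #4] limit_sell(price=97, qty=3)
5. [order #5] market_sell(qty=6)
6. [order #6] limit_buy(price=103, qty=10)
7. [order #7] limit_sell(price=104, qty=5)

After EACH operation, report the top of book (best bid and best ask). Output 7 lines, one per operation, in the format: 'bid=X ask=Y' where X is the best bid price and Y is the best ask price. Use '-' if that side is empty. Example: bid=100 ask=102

After op 1 [order #1] limit_sell(price=101, qty=10): fills=none; bids=[-] asks=[#1:10@101]
After op 2 [order #2] limit_buy(price=105, qty=6): fills=#2x#1:6@101; bids=[-] asks=[#1:4@101]
After op 3 [order #3] market_sell(qty=2): fills=none; bids=[-] asks=[#1:4@101]
After op 4 [order #4] limit_sell(price=97, qty=3): fills=none; bids=[-] asks=[#4:3@97 #1:4@101]
After op 5 [order #5] market_sell(qty=6): fills=none; bids=[-] asks=[#4:3@97 #1:4@101]
After op 6 [order #6] limit_buy(price=103, qty=10): fills=#6x#4:3@97 #6x#1:4@101; bids=[#6:3@103] asks=[-]
After op 7 [order #7] limit_sell(price=104, qty=5): fills=none; bids=[#6:3@103] asks=[#7:5@104]

Answer: bid=- ask=101
bid=- ask=101
bid=- ask=101
bid=- ask=97
bid=- ask=97
bid=103 ask=-
bid=103 ask=104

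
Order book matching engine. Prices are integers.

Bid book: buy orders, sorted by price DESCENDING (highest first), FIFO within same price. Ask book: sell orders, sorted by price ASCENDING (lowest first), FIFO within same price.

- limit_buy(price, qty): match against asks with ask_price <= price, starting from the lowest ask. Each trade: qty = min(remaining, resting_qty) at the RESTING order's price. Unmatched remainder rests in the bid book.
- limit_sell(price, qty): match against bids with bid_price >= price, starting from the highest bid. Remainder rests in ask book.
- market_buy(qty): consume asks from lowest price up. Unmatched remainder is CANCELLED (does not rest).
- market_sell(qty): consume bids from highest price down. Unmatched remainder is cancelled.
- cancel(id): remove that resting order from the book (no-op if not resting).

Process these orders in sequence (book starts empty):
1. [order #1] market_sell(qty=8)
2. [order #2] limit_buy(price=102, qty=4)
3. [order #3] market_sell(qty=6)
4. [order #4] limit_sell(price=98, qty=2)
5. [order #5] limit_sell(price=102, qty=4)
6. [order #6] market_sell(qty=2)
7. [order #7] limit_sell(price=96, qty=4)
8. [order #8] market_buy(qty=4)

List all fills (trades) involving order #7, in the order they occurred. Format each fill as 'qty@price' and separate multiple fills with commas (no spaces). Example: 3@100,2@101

After op 1 [order #1] market_sell(qty=8): fills=none; bids=[-] asks=[-]
After op 2 [order #2] limit_buy(price=102, qty=4): fills=none; bids=[#2:4@102] asks=[-]
After op 3 [order #3] market_sell(qty=6): fills=#2x#3:4@102; bids=[-] asks=[-]
After op 4 [order #4] limit_sell(price=98, qty=2): fills=none; bids=[-] asks=[#4:2@98]
After op 5 [order #5] limit_sell(price=102, qty=4): fills=none; bids=[-] asks=[#4:2@98 #5:4@102]
After op 6 [order #6] market_sell(qty=2): fills=none; bids=[-] asks=[#4:2@98 #5:4@102]
After op 7 [order #7] limit_sell(price=96, qty=4): fills=none; bids=[-] asks=[#7:4@96 #4:2@98 #5:4@102]
After op 8 [order #8] market_buy(qty=4): fills=#8x#7:4@96; bids=[-] asks=[#4:2@98 #5:4@102]

Answer: 4@96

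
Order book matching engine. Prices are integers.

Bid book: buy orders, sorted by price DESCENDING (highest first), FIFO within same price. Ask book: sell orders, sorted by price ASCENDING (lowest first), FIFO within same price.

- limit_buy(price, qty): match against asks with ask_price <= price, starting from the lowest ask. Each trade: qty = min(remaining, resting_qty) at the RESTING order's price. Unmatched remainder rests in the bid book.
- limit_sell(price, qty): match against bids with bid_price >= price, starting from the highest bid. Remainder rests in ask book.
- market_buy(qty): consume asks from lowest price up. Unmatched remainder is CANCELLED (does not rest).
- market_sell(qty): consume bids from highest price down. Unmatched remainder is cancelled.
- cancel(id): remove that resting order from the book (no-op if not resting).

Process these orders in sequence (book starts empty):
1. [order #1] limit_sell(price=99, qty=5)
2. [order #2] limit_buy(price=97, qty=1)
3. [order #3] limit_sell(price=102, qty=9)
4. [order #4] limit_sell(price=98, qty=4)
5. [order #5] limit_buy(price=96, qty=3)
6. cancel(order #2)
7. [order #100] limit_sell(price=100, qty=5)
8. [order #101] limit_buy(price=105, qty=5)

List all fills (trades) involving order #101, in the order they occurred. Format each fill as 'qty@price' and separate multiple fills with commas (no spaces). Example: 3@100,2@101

After op 1 [order #1] limit_sell(price=99, qty=5): fills=none; bids=[-] asks=[#1:5@99]
After op 2 [order #2] limit_buy(price=97, qty=1): fills=none; bids=[#2:1@97] asks=[#1:5@99]
After op 3 [order #3] limit_sell(price=102, qty=9): fills=none; bids=[#2:1@97] asks=[#1:5@99 #3:9@102]
After op 4 [order #4] limit_sell(price=98, qty=4): fills=none; bids=[#2:1@97] asks=[#4:4@98 #1:5@99 #3:9@102]
After op 5 [order #5] limit_buy(price=96, qty=3): fills=none; bids=[#2:1@97 #5:3@96] asks=[#4:4@98 #1:5@99 #3:9@102]
After op 6 cancel(order #2): fills=none; bids=[#5:3@96] asks=[#4:4@98 #1:5@99 #3:9@102]
After op 7 [order #100] limit_sell(price=100, qty=5): fills=none; bids=[#5:3@96] asks=[#4:4@98 #1:5@99 #100:5@100 #3:9@102]
After op 8 [order #101] limit_buy(price=105, qty=5): fills=#101x#4:4@98 #101x#1:1@99; bids=[#5:3@96] asks=[#1:4@99 #100:5@100 #3:9@102]

Answer: 4@98,1@99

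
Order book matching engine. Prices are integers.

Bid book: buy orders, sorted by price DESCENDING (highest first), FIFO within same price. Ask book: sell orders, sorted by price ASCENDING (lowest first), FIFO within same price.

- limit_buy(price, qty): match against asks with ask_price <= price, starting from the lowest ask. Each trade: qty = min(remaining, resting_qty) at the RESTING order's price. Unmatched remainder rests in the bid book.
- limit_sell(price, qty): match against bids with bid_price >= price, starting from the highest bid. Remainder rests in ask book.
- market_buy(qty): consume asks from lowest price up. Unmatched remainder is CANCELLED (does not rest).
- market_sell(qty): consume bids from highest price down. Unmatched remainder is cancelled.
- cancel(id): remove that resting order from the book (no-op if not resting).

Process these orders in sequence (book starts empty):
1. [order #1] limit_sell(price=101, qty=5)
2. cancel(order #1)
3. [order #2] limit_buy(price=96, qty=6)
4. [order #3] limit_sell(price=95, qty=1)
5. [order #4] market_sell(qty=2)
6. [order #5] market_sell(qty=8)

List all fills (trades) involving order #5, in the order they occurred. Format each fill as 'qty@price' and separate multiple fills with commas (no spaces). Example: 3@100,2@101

After op 1 [order #1] limit_sell(price=101, qty=5): fills=none; bids=[-] asks=[#1:5@101]
After op 2 cancel(order #1): fills=none; bids=[-] asks=[-]
After op 3 [order #2] limit_buy(price=96, qty=6): fills=none; bids=[#2:6@96] asks=[-]
After op 4 [order #3] limit_sell(price=95, qty=1): fills=#2x#3:1@96; bids=[#2:5@96] asks=[-]
After op 5 [order #4] market_sell(qty=2): fills=#2x#4:2@96; bids=[#2:3@96] asks=[-]
After op 6 [order #5] market_sell(qty=8): fills=#2x#5:3@96; bids=[-] asks=[-]

Answer: 3@96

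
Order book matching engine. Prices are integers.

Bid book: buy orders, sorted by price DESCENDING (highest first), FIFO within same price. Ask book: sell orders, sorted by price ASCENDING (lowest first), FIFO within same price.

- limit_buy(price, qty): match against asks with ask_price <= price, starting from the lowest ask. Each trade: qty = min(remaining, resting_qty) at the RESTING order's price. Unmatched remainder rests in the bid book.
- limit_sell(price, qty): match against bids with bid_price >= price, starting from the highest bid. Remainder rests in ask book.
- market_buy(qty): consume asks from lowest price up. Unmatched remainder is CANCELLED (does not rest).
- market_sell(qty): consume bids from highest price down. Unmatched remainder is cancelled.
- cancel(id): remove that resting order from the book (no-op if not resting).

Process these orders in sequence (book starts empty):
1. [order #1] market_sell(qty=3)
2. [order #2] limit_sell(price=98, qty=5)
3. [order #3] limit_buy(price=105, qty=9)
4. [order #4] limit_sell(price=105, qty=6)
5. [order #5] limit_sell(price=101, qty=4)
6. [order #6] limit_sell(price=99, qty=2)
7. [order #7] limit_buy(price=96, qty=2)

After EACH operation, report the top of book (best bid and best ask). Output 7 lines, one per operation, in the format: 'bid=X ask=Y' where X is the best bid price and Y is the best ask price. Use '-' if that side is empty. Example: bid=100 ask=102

Answer: bid=- ask=-
bid=- ask=98
bid=105 ask=-
bid=- ask=105
bid=- ask=101
bid=- ask=99
bid=96 ask=99

Derivation:
After op 1 [order #1] market_sell(qty=3): fills=none; bids=[-] asks=[-]
After op 2 [order #2] limit_sell(price=98, qty=5): fills=none; bids=[-] asks=[#2:5@98]
After op 3 [order #3] limit_buy(price=105, qty=9): fills=#3x#2:5@98; bids=[#3:4@105] asks=[-]
After op 4 [order #4] limit_sell(price=105, qty=6): fills=#3x#4:4@105; bids=[-] asks=[#4:2@105]
After op 5 [order #5] limit_sell(price=101, qty=4): fills=none; bids=[-] asks=[#5:4@101 #4:2@105]
After op 6 [order #6] limit_sell(price=99, qty=2): fills=none; bids=[-] asks=[#6:2@99 #5:4@101 #4:2@105]
After op 7 [order #7] limit_buy(price=96, qty=2): fills=none; bids=[#7:2@96] asks=[#6:2@99 #5:4@101 #4:2@105]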